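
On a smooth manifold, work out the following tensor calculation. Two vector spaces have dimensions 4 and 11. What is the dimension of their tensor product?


The dimension of a tensor product is the product of dimensions.
dim(V) = 4, dim(W) = 11
dim(V (x) W) = 4 * 11 = 44

44


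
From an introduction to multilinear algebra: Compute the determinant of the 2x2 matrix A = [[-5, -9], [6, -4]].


For a 2x2 matrix [[a, b], [c, d]], det = a*d - b*c.
a = -5, b = -9, c = 6, d = -4
a*d = -5 * -4 = 20
b*c = -9 * 6 = -54
det = 20 - -54 = 74

74


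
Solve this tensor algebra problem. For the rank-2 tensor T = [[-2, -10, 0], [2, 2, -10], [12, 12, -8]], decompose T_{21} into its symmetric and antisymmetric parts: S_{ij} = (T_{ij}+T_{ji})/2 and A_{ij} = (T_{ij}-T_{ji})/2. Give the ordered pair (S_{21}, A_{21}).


T_{21} = 2
T_{12} = -10
S_{21} = (2 + -10)/2 = -8/2 = -4
A_{21} = (2 - -10)/2 = 12/2 = 6
Check: S + A = -4 + 6 = 2 = T_{21}.

(-4, 6)


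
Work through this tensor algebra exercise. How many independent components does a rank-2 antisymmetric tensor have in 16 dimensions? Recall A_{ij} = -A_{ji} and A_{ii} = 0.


An antisymmetric rank-2 tensor satisfies A_{ij} = -A_{ji}, so diagonal entries are zero.
The independent components are the upper-triangular entries: C(n, 2) = n(n-1)/2.
n = 16
C(16, 2) = 16 * 15 / 2 = 240 / 2 = 120

120


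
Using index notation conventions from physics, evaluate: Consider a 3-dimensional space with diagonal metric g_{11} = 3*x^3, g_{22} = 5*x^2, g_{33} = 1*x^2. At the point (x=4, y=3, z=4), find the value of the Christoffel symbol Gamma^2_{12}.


For a diagonal metric, Gamma^k_{ij} = (1/2) g^{kk} (dg_{ik}/dx_j + dg_{jk}/dx_i - dg_{ij}/dx_k).
The metric is diagonal, so g_{ab} = 0 for a != b.
At the given point: g_{11} = 192, g_{22} = 80, g_{33} = 16
g^{22} = 1/80
dg_{12}/dx_2 = 0 (off-diagonal)
dg_{22}/dx_1 = dg_{22}/dx_1 = 40
dg_{12}/dx_2 = 0 (off-diagonal)
Numerator = 0 + 40 - 0 = 40
Gamma^2_{12} = 40 / (2 * 80) = 1/4

1/4


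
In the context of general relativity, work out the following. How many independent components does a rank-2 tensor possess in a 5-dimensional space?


The number of components of a rank-r tensor in d dimensions is d^r.
Here d = 5 and r = 2.
5^2 = 25

25


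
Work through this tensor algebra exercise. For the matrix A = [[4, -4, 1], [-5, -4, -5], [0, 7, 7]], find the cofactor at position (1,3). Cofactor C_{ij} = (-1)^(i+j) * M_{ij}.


To find cofactor C_{13}, delete row 1 and column 3.
The resulting 2x2 submatrix is: [[-5, -4], [0, 7]]
Minor M_{13} = -5*7 - -4*0
  = -35 - 0 = -35
Sign = (-1)^(1+3) = (-1)^4 = 1
Cofactor C_{13} = 1 * -35 = -35

-35


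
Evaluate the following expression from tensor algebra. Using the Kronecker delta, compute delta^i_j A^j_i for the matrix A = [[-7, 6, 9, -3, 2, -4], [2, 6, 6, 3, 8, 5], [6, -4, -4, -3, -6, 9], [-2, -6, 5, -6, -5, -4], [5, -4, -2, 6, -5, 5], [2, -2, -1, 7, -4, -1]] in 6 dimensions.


The contraction (trace) of a rank-2 tensor is the sum of its diagonal elements.
Diagonal entries: A[1,1] = -7, A[2,2] = 6, A[3,3] = -4, A[4,4] = -6, A[5,5] = -5, A[6,6] = -1
Tr(A) = -7 + 6 + -4 + -6 + -5 + -1 = -17

-17


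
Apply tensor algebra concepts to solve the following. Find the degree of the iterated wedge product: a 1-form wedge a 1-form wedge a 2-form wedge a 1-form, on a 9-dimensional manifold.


The degree of a wedge product is the sum of the degrees of the individual forms.
Degrees: 1, 1, 2, 1
Total degree = 1 + 1 + 2 + 1 = 5

5


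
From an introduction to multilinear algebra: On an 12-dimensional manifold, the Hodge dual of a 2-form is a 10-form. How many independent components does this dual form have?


The Hodge dual of a p-form on an n-dimensional manifold is an (n-p)-form.
n = 12, p = 2, so dual degree = 12 - 2 = 10
The number of components is C(n, n-p) = C(12, 10) = 66

66


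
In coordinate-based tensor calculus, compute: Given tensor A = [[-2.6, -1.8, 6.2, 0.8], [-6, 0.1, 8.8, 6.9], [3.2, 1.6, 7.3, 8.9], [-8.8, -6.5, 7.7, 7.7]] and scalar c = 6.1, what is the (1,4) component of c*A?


Scalar multiplication: (cA)_{ij} = c * A_{ij}.
c = 6.1
A_{14} = 0.8
(cA)_{14} = 6.1 * 0.8 = 4.88

4.88


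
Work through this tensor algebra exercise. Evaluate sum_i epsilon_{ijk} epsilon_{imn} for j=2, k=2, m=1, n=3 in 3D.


Using the identity: epsilon_{ijk} epsilon_{imn} = delta_{jm} delta_{kn} - delta_{jn} delta_{km}.
delta_{21} = 0
delta_{23} = 0
delta_{23} = 0
delta_{21} = 0
Result = 0 * 0 - 0 * 0 = 0 - 0 = 0

0


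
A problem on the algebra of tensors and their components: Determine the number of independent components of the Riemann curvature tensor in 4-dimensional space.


The Riemann tensor in d dimensions has d^2(d^2 - 1)/12 independent components.
d = 4, so d^2 = 16
d^2 - 1 = 15
d^2(d^2 - 1) = 16 * 15 = 240
Divide by 12: 240 / 12 = 20

20


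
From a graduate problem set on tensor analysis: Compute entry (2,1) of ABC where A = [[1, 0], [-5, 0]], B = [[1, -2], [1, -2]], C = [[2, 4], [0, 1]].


(ABC)_{21} = sum_m (AB)_{2m} C_{m1}. First compute row 2 of AB.
(AB)_{21} = -5*1 + 0*1 = -5
(AB)_{22} = -5*-2 + 0*-2 = 10
Now contract with column 1 of C:
(AB)_{21} * C_{11} = -5 * 2 = -10
(AB)_{22} * C_{21} = 10 * 0 = 0
(ABC)_{21} = -10 + 0 = -10

-10


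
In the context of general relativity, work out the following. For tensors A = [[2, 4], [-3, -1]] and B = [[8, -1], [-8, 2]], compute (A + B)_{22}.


Tensor addition is component-wise: (A + B)_{ij} = A_{ij} + B_{ij}.
A_{22} = -1
B_{22} = 2
(A + B)_{22} = -1 + 2 = 1

1


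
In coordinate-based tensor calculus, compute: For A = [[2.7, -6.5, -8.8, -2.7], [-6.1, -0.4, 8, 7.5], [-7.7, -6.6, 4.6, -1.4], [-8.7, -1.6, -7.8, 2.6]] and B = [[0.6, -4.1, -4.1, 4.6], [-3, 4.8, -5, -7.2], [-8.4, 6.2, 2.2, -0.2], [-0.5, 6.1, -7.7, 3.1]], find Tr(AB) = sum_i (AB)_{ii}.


Tr(AB) = sum_i (AB)_{ii} where (AB)_{ii} = sum_k A_{ik} B_{ki}.
(AB)_{11} = 2.7*0.6 + -6.5*-3 + -8.8*-8.4 + -2.7*-0.5 = 96.39
(AB)_{22} = -6.1*-4.1 + -0.4*4.8 + 8*6.2 + 7.5*6.1 = 118.44
(AB)_{33} = -7.7*-4.1 + -6.6*-5 + 4.6*2.2 + -1.4*-7.7 = 85.47
(AB)_{44} = -8.7*4.6 + -1.6*-7.2 + -7.8*-0.2 + 2.6*3.1 = -18.88
Tr(AB) = 96.39 + 118.44 + 85.47 + -18.88 = 281.42

281.42


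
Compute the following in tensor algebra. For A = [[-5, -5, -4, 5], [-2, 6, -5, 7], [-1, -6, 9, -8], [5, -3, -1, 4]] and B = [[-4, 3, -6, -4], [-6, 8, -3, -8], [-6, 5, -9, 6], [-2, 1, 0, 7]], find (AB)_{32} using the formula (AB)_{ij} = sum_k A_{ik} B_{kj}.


(AB)_{ij} = sum_k A_{ik} B_{kj}.
For i=3, j=2:
A_{31} * B_{12} = -1 * 3 = -3
A_{32} * B_{22} = -6 * 8 = -48
A_{33} * B_{32} = 9 * 5 = 45
A_{34} * B_{42} = -8 * 1 = -8
Sum = -3 + -48 + 45 + -8 = -14

-14


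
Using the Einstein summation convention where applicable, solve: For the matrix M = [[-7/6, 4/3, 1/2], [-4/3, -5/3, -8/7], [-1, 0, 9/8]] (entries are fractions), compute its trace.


The trace is the sum of diagonal entries.
Diagonal: M[1,1] = -7/6, M[2,2] = -5/3, M[3,3] = 9/8
Tr(M) = -7/6 + -5/3 + 9/8
Computing step by step:
After adding M[1,1]: -7/6
After adding M[2,2]: -17/6
After adding M[3,3]: -41/24
Tr(M) = -41/24

-41/24


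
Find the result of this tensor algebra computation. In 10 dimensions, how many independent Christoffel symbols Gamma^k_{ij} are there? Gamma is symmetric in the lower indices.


Christoffel symbols Gamma^k_{ij} are symmetric in i,j, so there are d * d(d+1)/2 independent symbols.
d = 10
d(d+1)/2 = 10 * 11 / 2 = 55
Total = 10 * 55 = 550

550


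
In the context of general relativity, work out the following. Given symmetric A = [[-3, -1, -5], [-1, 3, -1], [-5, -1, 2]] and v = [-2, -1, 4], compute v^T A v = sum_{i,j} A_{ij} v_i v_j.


First compute Av:
(Av)_1 = -3*-2 + -1*-1 + -5*4 = -13
(Av)_2 = -1*-2 + 3*-1 + -1*4 = -5
(Av)_3 = -5*-2 + -1*-1 + 2*4 = 19
Av = [-13, -5, 19]
Then v^T (Av) = -2*-13 + -1*-5 + 4*19
= 26 + 5 + 76 = 107

107


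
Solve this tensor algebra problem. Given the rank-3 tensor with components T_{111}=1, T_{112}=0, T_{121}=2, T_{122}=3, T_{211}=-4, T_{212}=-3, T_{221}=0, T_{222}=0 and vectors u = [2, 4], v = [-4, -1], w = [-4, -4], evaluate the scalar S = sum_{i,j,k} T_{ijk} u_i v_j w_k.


S = sum over i,j,k of T_{ijk} u_i v_j w_k. Expanding all 8 terms:
T_{111}*u_1*v_1*w_1 = 1*2*-4*-4 = 32  (running total: 32)
T_{112}*u_1*v_1*w_2 = 0*2*-4*-4 = 0  (running total: 32)
T_{121}*u_1*v_2*w_1 = 2*2*-1*-4 = 16  (running total: 48)
T_{122}*u_1*v_2*w_2 = 3*2*-1*-4 = 24  (running total: 72)
T_{211}*u_2*v_1*w_1 = -4*4*-4*-4 = -256  (running total: -184)
T_{212}*u_2*v_1*w_2 = -3*4*-4*-4 = -192  (running total: -376)
T_{221}*u_2*v_2*w_1 = 0*4*-1*-4 = 0  (running total: -376)
T_{222}*u_2*v_2*w_2 = 0*4*-1*-4 = 0  (running total: -376)
S = -376

-376


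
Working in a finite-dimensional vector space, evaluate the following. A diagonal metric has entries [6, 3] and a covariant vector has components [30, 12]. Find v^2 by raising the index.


To raise an index with a diagonal metric: v^i = v_i / g_{ii}.
For index 2: v_2 = 12, g_{22} = 3
v^2 = 12 / 3 = 4

4


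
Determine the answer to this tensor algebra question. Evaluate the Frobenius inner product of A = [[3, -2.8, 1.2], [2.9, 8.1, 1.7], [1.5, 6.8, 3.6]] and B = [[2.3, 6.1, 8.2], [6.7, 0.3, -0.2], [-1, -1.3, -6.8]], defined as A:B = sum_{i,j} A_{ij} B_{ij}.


A:B = sum over all i,j of A_{ij} * B_{ij}.
Row 1: 3*2.3=6.9, -2.8*6.1=-17.08, 1.2*8.2=9.84 => row sum = -0.34
Row 2: 2.9*6.7=19.43, 8.1*0.3=2.43, 1.7*-0.2=-0.34 => row sum = 21.52
Row 3: 1.5*-1=-1.5, 6.8*-1.3=-8.84, 3.6*-6.8=-24.48 => row sum = -34.82
Total = -0.34 + 21.52 + -34.82 = -13.64

-13.64


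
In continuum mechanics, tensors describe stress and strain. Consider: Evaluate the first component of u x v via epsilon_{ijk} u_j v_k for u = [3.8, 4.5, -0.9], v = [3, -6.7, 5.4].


(u x v)_1 = sum_{j,k} epsilon_{1jk} u_j v_k. Only permutations of (1,2,3) contribute; the two non-zero terms are:
eps_{123} u_2 v_3 = 1 * 4.5 * 5.4 = 24.3
eps_{132} u_3 v_2 = -1 * -0.9 * -6.7 = -6.03
(u x v)_1 = 18.27

18.27


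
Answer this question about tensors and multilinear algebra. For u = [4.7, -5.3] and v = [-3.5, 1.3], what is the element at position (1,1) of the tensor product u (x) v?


The outer product entry T_{ij} = u_i * v_j.
We need i=1, j=1.
u_1 = 4.7, v_1 = -3.5
T_{1,1} = 4.7 * -3.5 = -16.45

-16.45


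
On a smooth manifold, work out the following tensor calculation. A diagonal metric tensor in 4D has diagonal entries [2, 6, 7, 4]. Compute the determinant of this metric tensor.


For a diagonal metric, the determinant is the product of diagonal entries.
Diagonal entries: 2, 6, 7, 4
det(g) = 2 * 6 * 7 * 4 = 336

336


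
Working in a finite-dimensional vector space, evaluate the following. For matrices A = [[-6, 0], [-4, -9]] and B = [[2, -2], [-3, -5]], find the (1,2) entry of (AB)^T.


(AB)^T_{ij} = (AB)_{ji} = sum_k A_{jk} B_{ki}.
For i=1, j=2 we need (AB)_{21}:
A_{21} * B_{11} = -4 * 2 = -8
A_{22} * B_{21} = -9 * -3 = 27
Sum = -8 + 27 = 19

19


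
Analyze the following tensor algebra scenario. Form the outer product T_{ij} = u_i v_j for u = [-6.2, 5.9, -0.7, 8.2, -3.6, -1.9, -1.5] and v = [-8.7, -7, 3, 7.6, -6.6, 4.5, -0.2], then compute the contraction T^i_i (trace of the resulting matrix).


The outer product gives T_{ij} = u_i v_j.
The trace (contraction) is Tr(T) = sum_i T_{ii} = sum_i u_i v_i.
Diagonal entries:
T_{11} = u_1 * v_1 = -6.2 * -8.7 = 53.94
T_{22} = u_2 * v_2 = 5.9 * -7 = -41.3
T_{33} = u_3 * v_3 = -0.7 * 3 = -2.1
T_{44} = u_4 * v_4 = 8.2 * 7.6 = 62.32
T_{55} = u_5 * v_5 = -3.6 * -6.6 = 23.76
T_{66} = u_6 * v_6 = -1.9 * 4.5 = -8.55
T_{77} = u_7 * v_7 = -1.5 * -0.2 = 0.3
Tr(T) = 53.94 + -41.3 + -2.1 + 62.32 + 23.76 + -8.55 + 0.3 = 88.37

88.37


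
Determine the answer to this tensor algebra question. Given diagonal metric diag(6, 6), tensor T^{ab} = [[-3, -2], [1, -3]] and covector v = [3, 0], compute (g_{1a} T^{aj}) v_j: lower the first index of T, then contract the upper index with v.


Step 1: lower the first index. For a diagonal metric, g_{ia} T^{aj} = g_{ii} T^{ij} (no sum on i).
g_{11} = 6
S_1{}^1 = 6 * T^{11} = 6 * -3 = -18
S_1{}^2 = 6 * T^{12} = 6 * -2 = -12
Step 2: contract S_1{}^j with v_j.
S_1{}^1 * v_1 = -18 * 3 = -54
S_1{}^2 * v_2 = -12 * 0 = 0
Result = -54 + 0 = -54

-54


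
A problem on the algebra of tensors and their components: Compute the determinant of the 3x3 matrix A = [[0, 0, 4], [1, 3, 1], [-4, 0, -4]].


Expanding along the first row, det(A) = a11*M_11 - a12*M_12 + a13*M_13, where M_1j is the (1,j) minor.
Minor M_11 = 3*-4 - 1*0 = -12
Minor M_12 = 1*-4 - 1*-4 = 0
Minor M_13 = 1*0 - 3*-4 = 12
det = 0*(-12) - 0*(0) + 4*(12)
    = 0 - 0 + 48
    = 48

48


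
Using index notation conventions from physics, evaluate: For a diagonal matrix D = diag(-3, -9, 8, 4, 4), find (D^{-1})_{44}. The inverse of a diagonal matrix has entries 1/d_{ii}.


For a diagonal matrix, the inverse has entries (D^{-1})_{ii} = 1/d_{ii}.
The diagonal entries are: d_{11} = -3, d_{22} = -9, d_{33} = 8, d_{44} = 4, d_{55} = 4
We need (D^{-1})_{44} = 1/d_{44} = 1/4 = 1/4

1/4


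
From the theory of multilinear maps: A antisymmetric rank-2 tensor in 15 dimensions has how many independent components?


A antisymmetric rank-2 tensor in d dimensions has d(d-1)/2 independent components.
d = 15
d(d-1)/2 = 15 * 14 / 2 = 210 / 2 = 105

105


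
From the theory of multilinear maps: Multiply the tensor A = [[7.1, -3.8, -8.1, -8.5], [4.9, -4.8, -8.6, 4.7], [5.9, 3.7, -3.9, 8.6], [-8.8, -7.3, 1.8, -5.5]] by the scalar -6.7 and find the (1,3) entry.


Scalar multiplication: (cA)_{ij} = c * A_{ij}.
c = -6.7
A_{13} = -8.1
(cA)_{13} = -6.7 * -8.1 = 54.27

54.27


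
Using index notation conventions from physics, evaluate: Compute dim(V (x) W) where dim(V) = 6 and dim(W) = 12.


The dimension of a tensor product is the product of dimensions.
dim(V) = 6, dim(W) = 12
dim(V (x) W) = 6 * 12 = 72

72


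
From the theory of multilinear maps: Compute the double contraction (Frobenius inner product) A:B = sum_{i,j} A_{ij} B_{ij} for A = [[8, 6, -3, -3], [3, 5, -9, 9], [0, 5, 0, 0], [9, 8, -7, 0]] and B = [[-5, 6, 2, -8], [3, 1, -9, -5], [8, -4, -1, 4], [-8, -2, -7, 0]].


A:B = sum over all i,j of A_{ij} * B_{ij}.
Row 1: 8*-5=-40, 6*6=36, -3*2=-6, -3*-8=24 => row sum = 14
Row 2: 3*3=9, 5*1=5, -9*-9=81, 9*-5=-45 => row sum = 50
Row 3: 0*8=0, 5*-4=-20, 0*-1=0, 0*4=0 => row sum = -20
Row 4: 9*-8=-72, 8*-2=-16, -7*-7=49, 0*0=0 => row sum = -39
Total = 14 + 50 + -20 + -39 = 5

5


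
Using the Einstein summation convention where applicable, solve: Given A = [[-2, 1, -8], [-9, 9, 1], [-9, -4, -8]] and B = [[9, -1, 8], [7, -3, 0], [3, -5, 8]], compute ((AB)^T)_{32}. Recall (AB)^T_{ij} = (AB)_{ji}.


(AB)^T_{ij} = (AB)_{ji} = sum_k A_{jk} B_{ki}.
For i=3, j=2 we need (AB)_{23}:
A_{21} * B_{13} = -9 * 8 = -72
A_{22} * B_{23} = 9 * 0 = 0
A_{23} * B_{33} = 1 * 8 = 8
Sum = -72 + 0 + 8 = -64

-64


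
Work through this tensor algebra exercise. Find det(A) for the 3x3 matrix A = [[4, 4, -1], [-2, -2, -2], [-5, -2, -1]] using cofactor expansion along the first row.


Expanding along the first row, det(A) = a11*M_11 - a12*M_12 + a13*M_13, where M_1j is the (1,j) minor.
Minor M_11 = -2*-1 - -2*-2 = -2
Minor M_12 = -2*-1 - -2*-5 = -8
Minor M_13 = -2*-2 - -2*-5 = -6
det = 4*(-2) - 4*(-8) + -1*(-6)
    = -8 - -32 + 6
    = 30

30


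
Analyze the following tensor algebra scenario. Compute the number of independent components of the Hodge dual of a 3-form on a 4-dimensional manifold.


The Hodge dual of a p-form on an n-dimensional manifold is an (n-p)-form.
n = 4, p = 3, so dual degree = 4 - 3 = 1
The number of components is C(n, n-p) = C(4, 1) = 4

4


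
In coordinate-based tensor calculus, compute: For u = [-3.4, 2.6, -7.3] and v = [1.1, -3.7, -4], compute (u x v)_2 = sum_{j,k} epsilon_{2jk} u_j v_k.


(u x v)_2 = sum_{j,k} epsilon_{2jk} u_j v_k. Only permutations of (1,2,3) contribute; the two non-zero terms are:
eps_{213} u_1 v_3 = -1 * -3.4 * -4 = -13.6
eps_{231} u_3 v_1 = 1 * -7.3 * 1.1 = -8.03
(u x v)_2 = -21.63

-21.63


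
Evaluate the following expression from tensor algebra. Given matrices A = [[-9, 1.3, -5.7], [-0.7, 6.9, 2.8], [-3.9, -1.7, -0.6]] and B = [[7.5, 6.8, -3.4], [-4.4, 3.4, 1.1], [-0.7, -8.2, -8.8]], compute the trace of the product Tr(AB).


Tr(AB) = sum_i (AB)_{ii} where (AB)_{ii} = sum_k A_{ik} B_{ki}.
(AB)_{11} = -9*7.5 + 1.3*-4.4 + -5.7*-0.7 = -69.23
(AB)_{22} = -0.7*6.8 + 6.9*3.4 + 2.8*-8.2 = -4.26
(AB)_{33} = -3.9*-3.4 + -1.7*1.1 + -0.6*-8.8 = 16.67
Tr(AB) = -69.23 + -4.26 + 16.67 = -56.82

-56.82


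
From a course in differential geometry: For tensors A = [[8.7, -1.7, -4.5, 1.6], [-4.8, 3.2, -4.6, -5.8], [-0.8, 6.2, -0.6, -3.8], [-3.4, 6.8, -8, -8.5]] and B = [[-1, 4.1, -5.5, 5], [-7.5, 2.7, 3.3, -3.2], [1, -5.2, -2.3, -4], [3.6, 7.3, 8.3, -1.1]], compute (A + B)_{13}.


Tensor addition is component-wise: (A + B)_{ij} = A_{ij} + B_{ij}.
A_{13} = -4.5
B_{13} = -5.5
(A + B)_{13} = -4.5 + -5.5 = -10

-10


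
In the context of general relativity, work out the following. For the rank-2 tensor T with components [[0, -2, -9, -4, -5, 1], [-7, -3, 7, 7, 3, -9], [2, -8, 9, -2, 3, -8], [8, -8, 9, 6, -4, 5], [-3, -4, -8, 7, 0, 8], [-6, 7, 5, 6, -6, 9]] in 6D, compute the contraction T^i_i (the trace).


The contraction (trace) of a rank-2 tensor is the sum of its diagonal elements.
Diagonal entries: A[1,1] = 0, A[2,2] = -3, A[3,3] = 9, A[4,4] = 6, A[5,5] = 0, A[6,6] = 9
Tr(A) = 0 + -3 + 9 + 6 + 0 + 9 = 21

21


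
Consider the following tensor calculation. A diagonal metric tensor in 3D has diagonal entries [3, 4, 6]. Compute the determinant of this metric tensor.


For a diagonal metric, the determinant is the product of diagonal entries.
Diagonal entries: 3, 4, 6
det(g) = 3 * 4 * 6 = 72

72


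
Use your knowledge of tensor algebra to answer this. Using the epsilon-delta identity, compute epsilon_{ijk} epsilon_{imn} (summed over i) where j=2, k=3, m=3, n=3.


Using the identity: epsilon_{ijk} epsilon_{imn} = delta_{jm} delta_{kn} - delta_{jn} delta_{km}.
delta_{23} = 0
delta_{33} = 1
delta_{23} = 0
delta_{33} = 1
Result = 0 * 1 - 0 * 1 = 0 - 0 = 0

0


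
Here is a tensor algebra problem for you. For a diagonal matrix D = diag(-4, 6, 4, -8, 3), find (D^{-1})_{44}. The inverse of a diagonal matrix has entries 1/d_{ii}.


For a diagonal matrix, the inverse has entries (D^{-1})_{ii} = 1/d_{ii}.
The diagonal entries are: d_{11} = -4, d_{22} = 6, d_{33} = 4, d_{44} = -8, d_{55} = 3
We need (D^{-1})_{44} = 1/d_{44} = 1/-8 = -1/8

-1/8


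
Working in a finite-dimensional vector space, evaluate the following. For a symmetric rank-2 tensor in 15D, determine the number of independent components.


A symmetric rank-2 tensor in d dimensions has d(d+1)/2 independent components.
d = 15
d(d+1)/2 = 15 * 16 / 2 = 240 / 2 = 120

120


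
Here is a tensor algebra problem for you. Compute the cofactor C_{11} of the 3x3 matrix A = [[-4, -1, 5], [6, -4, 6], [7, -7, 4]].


To find cofactor C_{11}, delete row 1 and column 1.
The resulting 2x2 submatrix is: [[-4, 6], [-7, 4]]
Minor M_{11} = -4*4 - 6*-7
  = -16 - -42 = 26
Sign = (-1)^(1+1) = (-1)^2 = 1
Cofactor C_{11} = 1 * 26 = 26

26


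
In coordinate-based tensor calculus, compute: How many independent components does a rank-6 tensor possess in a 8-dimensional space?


The number of components of a rank-r tensor in d dimensions is d^r.
Here d = 8 and r = 6.
8^6 = 262144

262144


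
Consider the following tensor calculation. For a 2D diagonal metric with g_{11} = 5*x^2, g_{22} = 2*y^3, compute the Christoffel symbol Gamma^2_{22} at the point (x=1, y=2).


For a diagonal metric, Gamma^k_{ij} = (1/2) g^{kk} (dg_{ik}/dx_j + dg_{jk}/dx_i - dg_{ij}/dx_k).
The metric is diagonal, so g_{ab} = 0 for a != b.
At the given point: g_{11} = 5, g_{22} = 16
g^{22} = 1/16
dg_{22}/dx_2 = dg_{22}/dx_2 = 24
dg_{22}/dx_2 = dg_{22}/dx_2 = 24
dg_{22}/dx_2 = dg_{22}/dx_2 = 24
Numerator = 24 + 24 - 24 = 24
Gamma^2_{22} = 24 / (2 * 16) = 3/4

3/4


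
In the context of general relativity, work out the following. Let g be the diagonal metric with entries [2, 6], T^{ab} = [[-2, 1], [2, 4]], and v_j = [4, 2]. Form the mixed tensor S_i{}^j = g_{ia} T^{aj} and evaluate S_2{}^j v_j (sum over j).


Step 1: lower the first index. For a diagonal metric, g_{ia} T^{aj} = g_{ii} T^{ij} (no sum on i).
g_{22} = 6
S_2{}^1 = 6 * T^{21} = 6 * 2 = 12
S_2{}^2 = 6 * T^{22} = 6 * 4 = 24
Step 2: contract S_2{}^j with v_j.
S_2{}^1 * v_1 = 12 * 4 = 48
S_2{}^2 * v_2 = 24 * 2 = 48
Result = 48 + 48 = 96

96


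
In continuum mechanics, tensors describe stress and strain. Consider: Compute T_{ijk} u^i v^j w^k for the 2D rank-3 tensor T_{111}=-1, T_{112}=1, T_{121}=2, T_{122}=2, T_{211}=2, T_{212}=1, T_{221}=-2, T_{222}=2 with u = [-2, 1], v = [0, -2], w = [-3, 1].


S = sum over i,j,k of T_{ijk} u_i v_j w_k. Expanding all 8 terms:
T_{111}*u_1*v_1*w_1 = -1*-2*0*-3 = 0  (running total: 0)
T_{112}*u_1*v_1*w_2 = 1*-2*0*1 = 0  (running total: 0)
T_{121}*u_1*v_2*w_1 = 2*-2*-2*-3 = -24  (running total: -24)
T_{122}*u_1*v_2*w_2 = 2*-2*-2*1 = 8  (running total: -16)
T_{211}*u_2*v_1*w_1 = 2*1*0*-3 = 0  (running total: -16)
T_{212}*u_2*v_1*w_2 = 1*1*0*1 = 0  (running total: -16)
T_{221}*u_2*v_2*w_1 = -2*1*-2*-3 = -12  (running total: -28)
T_{222}*u_2*v_2*w_2 = 2*1*-2*1 = -4  (running total: -32)
S = -32

-32


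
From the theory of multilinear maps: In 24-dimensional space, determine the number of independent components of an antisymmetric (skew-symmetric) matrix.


An antisymmetric rank-2 tensor satisfies A_{ij} = -A_{ji}, so diagonal entries are zero.
The independent components are the upper-triangular entries: C(n, 2) = n(n-1)/2.
n = 24
C(24, 2) = 24 * 23 / 2 = 552 / 2 = 276

276


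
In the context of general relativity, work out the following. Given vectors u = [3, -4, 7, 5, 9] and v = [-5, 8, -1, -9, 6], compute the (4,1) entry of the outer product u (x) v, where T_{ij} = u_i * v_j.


The outer product entry T_{ij} = u_i * v_j.
We need i=4, j=1.
u_4 = 5, v_1 = -5
T_{4,1} = 5 * -5 = -25

-25


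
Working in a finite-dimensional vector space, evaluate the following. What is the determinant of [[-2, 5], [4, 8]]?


For a 2x2 matrix [[a, b], [c, d]], det = a*d - b*c.
a = -2, b = 5, c = 4, d = 8
a*d = -2 * 8 = -16
b*c = 5 * 4 = 20
det = -16 - 20 = -36

-36


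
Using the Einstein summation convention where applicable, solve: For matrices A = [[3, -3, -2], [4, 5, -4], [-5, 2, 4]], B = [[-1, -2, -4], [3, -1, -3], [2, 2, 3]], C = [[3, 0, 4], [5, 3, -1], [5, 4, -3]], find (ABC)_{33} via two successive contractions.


(ABC)_{33} = sum_m (AB)_{3m} C_{m3}. First compute row 3 of AB.
(AB)_{31} = -5*-1 + 2*3 + 4*2 = 19
(AB)_{32} = -5*-2 + 2*-1 + 4*2 = 16
(AB)_{33} = -5*-4 + 2*-3 + 4*3 = 26
Now contract with column 3 of C:
(AB)_{31} * C_{13} = 19 * 4 = 76
(AB)_{32} * C_{23} = 16 * -1 = -16
(AB)_{33} * C_{33} = 26 * -3 = -78
(ABC)_{33} = 76 + -16 + -78 = -18

-18


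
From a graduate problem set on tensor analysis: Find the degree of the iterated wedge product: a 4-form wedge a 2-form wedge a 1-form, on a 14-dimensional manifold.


The degree of a wedge product is the sum of the degrees of the individual forms.
Degrees: 4, 2, 1
Total degree = 4 + 2 + 1 = 7

7


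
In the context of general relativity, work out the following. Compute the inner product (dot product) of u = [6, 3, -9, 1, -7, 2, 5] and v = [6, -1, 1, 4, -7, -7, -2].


The inner product u . v = sum of u_i * v_i.
Term-by-term: 6 * 6, 3 * -1, -9 * 1, 1 * 4, -7 * -7, 2 * -7, 5 * -2
Products: 36, -3, -9, 4, 49, -14, -10
Sum = 36 + -3 + -9 + 4 + 49 + -14 + -10 = 53

53


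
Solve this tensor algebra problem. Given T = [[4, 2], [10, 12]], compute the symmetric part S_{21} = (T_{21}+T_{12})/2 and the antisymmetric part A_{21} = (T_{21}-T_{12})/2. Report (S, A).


T_{21} = 10
T_{12} = 2
S_{21} = (10 + 2)/2 = 12/2 = 6
A_{21} = (10 - 2)/2 = 8/2 = 4
Check: S + A = 6 + 4 = 10 = T_{21}.

(6, 4)


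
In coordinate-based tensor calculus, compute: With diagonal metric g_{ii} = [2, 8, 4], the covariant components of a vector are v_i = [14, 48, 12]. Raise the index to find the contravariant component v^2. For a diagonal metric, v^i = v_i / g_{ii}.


To raise an index with a diagonal metric: v^i = v_i / g_{ii}.
For index 2: v_2 = 48, g_{22} = 8
v^2 = 48 / 8 = 6

6


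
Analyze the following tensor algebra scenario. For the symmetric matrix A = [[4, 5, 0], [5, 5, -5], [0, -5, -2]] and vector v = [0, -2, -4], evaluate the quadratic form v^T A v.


First compute Av:
(Av)_1 = 4*0 + 5*-2 + 0*-4 = -10
(Av)_2 = 5*0 + 5*-2 + -5*-4 = 10
(Av)_3 = 0*0 + -5*-2 + -2*-4 = 18
Av = [-10, 10, 18]
Then v^T (Av) = 0*-10 + -2*10 + -4*18
= 0 + -20 + -72 = -92

-92


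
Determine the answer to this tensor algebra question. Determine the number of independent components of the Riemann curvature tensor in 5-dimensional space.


The Riemann tensor in d dimensions has d^2(d^2 - 1)/12 independent components.
d = 5, so d^2 = 25
d^2 - 1 = 24
d^2(d^2 - 1) = 25 * 24 = 600
Divide by 12: 600 / 12 = 50

50


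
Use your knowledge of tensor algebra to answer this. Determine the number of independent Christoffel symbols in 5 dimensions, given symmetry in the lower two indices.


Christoffel symbols Gamma^k_{ij} are symmetric in i,j, so there are d * d(d+1)/2 independent symbols.
d = 5
d(d+1)/2 = 5 * 6 / 2 = 15
Total = 5 * 15 = 75

75


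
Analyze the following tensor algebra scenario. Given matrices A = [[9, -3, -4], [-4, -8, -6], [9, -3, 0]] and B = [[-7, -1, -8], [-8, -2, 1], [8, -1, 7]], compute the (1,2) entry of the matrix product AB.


(AB)_{ij} = sum_k A_{ik} B_{kj}.
For i=1, j=2:
A_{11} * B_{12} = 9 * -1 = -9
A_{12} * B_{22} = -3 * -2 = 6
A_{13} * B_{32} = -4 * -1 = 4
Sum = -9 + 6 + 4 = 1

1


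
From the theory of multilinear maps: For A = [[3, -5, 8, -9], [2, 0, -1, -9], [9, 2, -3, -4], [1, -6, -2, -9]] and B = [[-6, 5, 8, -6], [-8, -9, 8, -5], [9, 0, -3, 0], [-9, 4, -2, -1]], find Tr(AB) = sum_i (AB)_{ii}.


Tr(AB) = sum_i (AB)_{ii} where (AB)_{ii} = sum_k A_{ik} B_{ki}.
(AB)_{11} = 3*-6 + -5*-8 + 8*9 + -9*-9 = 175
(AB)_{22} = 2*5 + 0*-9 + -1*0 + -9*4 = -26
(AB)_{33} = 9*8 + 2*8 + -3*-3 + -4*-2 = 105
(AB)_{44} = 1*-6 + -6*-5 + -2*0 + -9*-1 = 33
Tr(AB) = 175 + -26 + 105 + 33 = 287

287


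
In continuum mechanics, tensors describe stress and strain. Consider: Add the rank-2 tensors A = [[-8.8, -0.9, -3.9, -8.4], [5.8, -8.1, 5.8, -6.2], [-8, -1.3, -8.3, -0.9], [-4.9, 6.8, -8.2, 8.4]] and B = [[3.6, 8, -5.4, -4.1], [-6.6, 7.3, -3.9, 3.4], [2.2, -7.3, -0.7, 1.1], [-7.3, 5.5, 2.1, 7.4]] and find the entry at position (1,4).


Tensor addition is component-wise: (A + B)_{ij} = A_{ij} + B_{ij}.
A_{14} = -8.4
B_{14} = -4.1
(A + B)_{14} = -8.4 + -4.1 = -12.5

-12.5


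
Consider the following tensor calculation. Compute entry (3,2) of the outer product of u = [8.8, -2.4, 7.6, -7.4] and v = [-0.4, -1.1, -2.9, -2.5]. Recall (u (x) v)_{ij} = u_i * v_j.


The outer product entry T_{ij} = u_i * v_j.
We need i=3, j=2.
u_3 = 7.6, v_2 = -1.1
T_{3,2} = 7.6 * -1.1 = -8.36

-8.36


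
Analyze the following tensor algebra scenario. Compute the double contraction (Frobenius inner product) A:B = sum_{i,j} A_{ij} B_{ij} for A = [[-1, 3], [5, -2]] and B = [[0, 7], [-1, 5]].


A:B = sum over all i,j of A_{ij} * B_{ij}.
Row 1: -1*0=0, 3*7=21 => row sum = 21
Row 2: 5*-1=-5, -2*5=-10 => row sum = -15
Total = 21 + -15 = 6

6


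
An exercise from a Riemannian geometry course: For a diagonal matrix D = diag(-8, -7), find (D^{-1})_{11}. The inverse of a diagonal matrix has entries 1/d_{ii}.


For a diagonal matrix, the inverse has entries (D^{-1})_{ii} = 1/d_{ii}.
The diagonal entries are: d_{11} = -8, d_{22} = -7
We need (D^{-1})_{11} = 1/d_{11} = 1/-8 = -1/8

-1/8


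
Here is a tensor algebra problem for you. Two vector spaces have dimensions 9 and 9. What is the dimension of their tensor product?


The dimension of a tensor product is the product of dimensions.
dim(V) = 9, dim(W) = 9
dim(V (x) W) = 9 * 9 = 81

81


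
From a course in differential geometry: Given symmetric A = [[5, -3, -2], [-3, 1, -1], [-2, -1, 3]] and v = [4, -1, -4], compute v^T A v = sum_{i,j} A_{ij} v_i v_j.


First compute Av:
(Av)_1 = 5*4 + -3*-1 + -2*-4 = 31
(Av)_2 = -3*4 + 1*-1 + -1*-4 = -9
(Av)_3 = -2*4 + -1*-1 + 3*-4 = -19
Av = [31, -9, -19]
Then v^T (Av) = 4*31 + -1*-9 + -4*-19
= 124 + 9 + 76 = 209

209


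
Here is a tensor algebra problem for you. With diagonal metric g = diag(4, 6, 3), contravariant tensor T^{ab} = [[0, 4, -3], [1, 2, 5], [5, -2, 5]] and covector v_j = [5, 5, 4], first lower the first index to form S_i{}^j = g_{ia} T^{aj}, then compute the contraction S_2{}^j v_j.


Step 1: lower the first index. For a diagonal metric, g_{ia} T^{aj} = g_{ii} T^{ij} (no sum on i).
g_{22} = 6
S_2{}^1 = 6 * T^{21} = 6 * 1 = 6
S_2{}^2 = 6 * T^{22} = 6 * 2 = 12
S_2{}^3 = 6 * T^{23} = 6 * 5 = 30
Step 2: contract S_2{}^j with v_j.
S_2{}^1 * v_1 = 6 * 5 = 30
S_2{}^2 * v_2 = 12 * 5 = 60
S_2{}^3 * v_3 = 30 * 4 = 120
Result = 30 + 60 + 120 = 210

210


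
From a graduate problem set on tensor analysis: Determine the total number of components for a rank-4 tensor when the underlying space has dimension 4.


The number of components of a rank-r tensor in d dimensions is d^r.
Here d = 4 and r = 4.
4^4 = 256

256


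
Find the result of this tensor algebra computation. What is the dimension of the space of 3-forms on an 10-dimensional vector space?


The dimension of the space of p-forms on an n-dimensional space is C(n, p).
n = 10, p = 3
C(10, 3) = 10! / (3! * 7!) = 120

120


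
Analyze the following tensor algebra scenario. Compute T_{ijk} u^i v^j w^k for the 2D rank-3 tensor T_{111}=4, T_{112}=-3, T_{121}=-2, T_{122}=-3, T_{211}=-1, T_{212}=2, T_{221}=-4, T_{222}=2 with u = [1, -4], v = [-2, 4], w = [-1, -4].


S = sum over i,j,k of T_{ijk} u_i v_j w_k. Expanding all 8 terms:
T_{111}*u_1*v_1*w_1 = 4*1*-2*-1 = 8  (running total: 8)
T_{112}*u_1*v_1*w_2 = -3*1*-2*-4 = -24  (running total: -16)
T_{121}*u_1*v_2*w_1 = -2*1*4*-1 = 8  (running total: -8)
T_{122}*u_1*v_2*w_2 = -3*1*4*-4 = 48  (running total: 40)
T_{211}*u_2*v_1*w_1 = -1*-4*-2*-1 = 8  (running total: 48)
T_{212}*u_2*v_1*w_2 = 2*-4*-2*-4 = -64  (running total: -16)
T_{221}*u_2*v_2*w_1 = -4*-4*4*-1 = -64  (running total: -80)
T_{222}*u_2*v_2*w_2 = 2*-4*4*-4 = 128  (running total: 48)
S = 48

48


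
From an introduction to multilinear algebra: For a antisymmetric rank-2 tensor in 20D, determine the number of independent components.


A antisymmetric rank-2 tensor in d dimensions has d(d-1)/2 independent components.
d = 20
d(d-1)/2 = 20 * 19 / 2 = 380 / 2 = 190

190


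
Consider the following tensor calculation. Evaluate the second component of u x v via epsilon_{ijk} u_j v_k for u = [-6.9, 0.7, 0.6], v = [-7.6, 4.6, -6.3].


(u x v)_2 = sum_{j,k} epsilon_{2jk} u_j v_k. Only permutations of (1,2,3) contribute; the two non-zero terms are:
eps_{213} u_1 v_3 = -1 * -6.9 * -6.3 = -43.47
eps_{231} u_3 v_1 = 1 * 0.6 * -7.6 = -4.56
(u x v)_2 = -48.03

-48.03


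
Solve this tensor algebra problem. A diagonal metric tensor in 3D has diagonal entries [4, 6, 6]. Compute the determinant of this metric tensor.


For a diagonal metric, the determinant is the product of diagonal entries.
Diagonal entries: 4, 6, 6
det(g) = 4 * 6 * 6 = 144

144


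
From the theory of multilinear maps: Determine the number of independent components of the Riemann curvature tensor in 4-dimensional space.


The Riemann tensor in d dimensions has d^2(d^2 - 1)/12 independent components.
d = 4, so d^2 = 16
d^2 - 1 = 15
d^2(d^2 - 1) = 16 * 15 = 240
Divide by 12: 240 / 12 = 20

20


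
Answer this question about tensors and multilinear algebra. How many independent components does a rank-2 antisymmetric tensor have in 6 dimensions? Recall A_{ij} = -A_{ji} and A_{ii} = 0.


An antisymmetric rank-2 tensor satisfies A_{ij} = -A_{ji}, so diagonal entries are zero.
The independent components are the upper-triangular entries: C(n, 2) = n(n-1)/2.
n = 6
C(6, 2) = 6 * 5 / 2 = 30 / 2 = 15

15


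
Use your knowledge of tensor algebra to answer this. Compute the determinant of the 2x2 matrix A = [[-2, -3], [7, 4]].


For a 2x2 matrix [[a, b], [c, d]], det = a*d - b*c.
a = -2, b = -3, c = 7, d = 4
a*d = -2 * 4 = -8
b*c = -3 * 7 = -21
det = -8 - -21 = 13

13


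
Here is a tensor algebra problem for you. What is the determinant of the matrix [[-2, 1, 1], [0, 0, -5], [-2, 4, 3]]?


Expanding along the first row, det(A) = a11*M_11 - a12*M_12 + a13*M_13, where M_1j is the (1,j) minor.
Minor M_11 = 0*3 - -5*4 = 20
Minor M_12 = 0*3 - -5*-2 = -10
Minor M_13 = 0*4 - 0*-2 = 0
det = -2*(20) - 1*(-10) + 1*(0)
    = -40 - -10 + 0
    = -30

-30


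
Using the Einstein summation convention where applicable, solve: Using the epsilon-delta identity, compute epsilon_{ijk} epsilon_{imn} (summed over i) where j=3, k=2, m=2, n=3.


Using the identity: epsilon_{ijk} epsilon_{imn} = delta_{jm} delta_{kn} - delta_{jn} delta_{km}.
delta_{32} = 0
delta_{23} = 0
delta_{33} = 1
delta_{22} = 1
Result = 0 * 0 - 1 * 1 = 0 - 1 = -1

-1


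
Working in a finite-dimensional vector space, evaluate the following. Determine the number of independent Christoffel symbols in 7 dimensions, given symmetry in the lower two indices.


Christoffel symbols Gamma^k_{ij} are symmetric in i,j, so there are d * d(d+1)/2 independent symbols.
d = 7
d(d+1)/2 = 7 * 8 / 2 = 28
Total = 7 * 28 = 196

196


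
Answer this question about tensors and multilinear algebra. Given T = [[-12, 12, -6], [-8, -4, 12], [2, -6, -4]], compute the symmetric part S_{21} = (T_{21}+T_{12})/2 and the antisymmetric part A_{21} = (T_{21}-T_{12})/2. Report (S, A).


T_{21} = -8
T_{12} = 12
S_{21} = (-8 + 12)/2 = 4/2 = 2
A_{21} = (-8 - 12)/2 = -20/2 = -10
Check: S + A = 2 + -10 = -8 = T_{21}.

(2, -10)


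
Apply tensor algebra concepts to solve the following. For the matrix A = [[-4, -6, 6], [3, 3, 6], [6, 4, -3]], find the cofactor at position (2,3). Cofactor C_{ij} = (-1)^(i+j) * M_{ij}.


To find cofactor C_{23}, delete row 2 and column 3.
The resulting 2x2 submatrix is: [[-4, -6], [6, 4]]
Minor M_{23} = -4*4 - -6*6
  = -16 - -36 = 20
Sign = (-1)^(2+3) = (-1)^5 = -1
Cofactor C_{23} = -1 * 20 = -20

-20


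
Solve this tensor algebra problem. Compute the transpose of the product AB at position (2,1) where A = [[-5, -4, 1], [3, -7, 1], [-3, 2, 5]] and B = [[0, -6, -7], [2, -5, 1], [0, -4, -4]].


(AB)^T_{ij} = (AB)_{ji} = sum_k A_{jk} B_{ki}.
For i=2, j=1 we need (AB)_{12}:
A_{11} * B_{12} = -5 * -6 = 30
A_{12} * B_{22} = -4 * -5 = 20
A_{13} * B_{32} = 1 * -4 = -4
Sum = 30 + 20 + -4 = 46

46


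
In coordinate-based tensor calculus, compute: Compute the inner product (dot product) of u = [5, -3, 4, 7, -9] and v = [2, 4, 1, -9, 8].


The inner product u . v = sum of u_i * v_i.
Term-by-term: 5 * 2, -3 * 4, 4 * 1, 7 * -9, -9 * 8
Products: 10, -12, 4, -63, -72
Sum = 10 + -12 + 4 + -63 + -72 = -133

-133


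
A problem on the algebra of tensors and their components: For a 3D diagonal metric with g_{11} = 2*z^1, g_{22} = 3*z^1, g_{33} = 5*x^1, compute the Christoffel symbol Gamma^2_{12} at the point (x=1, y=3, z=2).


For a diagonal metric, Gamma^k_{ij} = (1/2) g^{kk} (dg_{ik}/dx_j + dg_{jk}/dx_i - dg_{ij}/dx_k).
The metric is diagonal, so g_{ab} = 0 for a != b.
At the given point: g_{11} = 4, g_{22} = 6, g_{33} = 5
g^{22} = 1/6
dg_{12}/dx_2 = 0 (off-diagonal)
dg_{22}/dx_1 = dg_{22}/dx_1 = 0
dg_{12}/dx_2 = 0 (off-diagonal)
Numerator = 0 + 0 - 0 = 0
Gamma^2_{12} = 0 / (2 * 6) = 0

0


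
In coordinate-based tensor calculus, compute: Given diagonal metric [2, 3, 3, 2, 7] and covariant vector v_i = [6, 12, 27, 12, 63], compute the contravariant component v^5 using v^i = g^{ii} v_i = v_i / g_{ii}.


To raise an index with a diagonal metric: v^i = v_i / g_{ii}.
For index 5: v_5 = 63, g_{55} = 7
v^5 = 63 / 7 = 9

9


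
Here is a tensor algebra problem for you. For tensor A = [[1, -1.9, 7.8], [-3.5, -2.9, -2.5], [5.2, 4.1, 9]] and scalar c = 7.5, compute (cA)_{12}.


Scalar multiplication: (cA)_{ij} = c * A_{ij}.
c = 7.5
A_{12} = -1.9
(cA)_{12} = 7.5 * -1.9 = -14.25

-14.25


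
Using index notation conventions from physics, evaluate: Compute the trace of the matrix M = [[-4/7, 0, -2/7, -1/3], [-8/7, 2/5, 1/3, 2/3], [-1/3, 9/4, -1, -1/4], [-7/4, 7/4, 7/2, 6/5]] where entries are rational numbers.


The trace is the sum of diagonal entries.
Diagonal: M[1,1] = -4/7, M[2,2] = 2/5, M[3,3] = -1, M[4,4] = 6/5
Tr(M) = -4/7 + 2/5 + -1 + 6/5
Computing step by step:
After adding M[1,1]: -4/7
After adding M[2,2]: -6/35
After adding M[3,3]: -41/35
After adding M[4,4]: 1/35
Tr(M) = 1/35

1/35


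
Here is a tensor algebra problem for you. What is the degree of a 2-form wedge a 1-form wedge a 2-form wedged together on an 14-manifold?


The degree of a wedge product is the sum of the degrees of the individual forms.
Degrees: 2, 1, 2
Total degree = 2 + 1 + 2 = 5

5


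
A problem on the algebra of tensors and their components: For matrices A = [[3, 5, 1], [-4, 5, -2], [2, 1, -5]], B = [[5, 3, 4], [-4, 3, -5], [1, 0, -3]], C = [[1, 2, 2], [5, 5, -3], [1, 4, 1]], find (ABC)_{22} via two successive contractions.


(ABC)_{22} = sum_m (AB)_{2m} C_{m2}. First compute row 2 of AB.
(AB)_{21} = -4*5 + 5*-4 + -2*1 = -42
(AB)_{22} = -4*3 + 5*3 + -2*0 = 3
(AB)_{23} = -4*4 + 5*-5 + -2*-3 = -35
Now contract with column 2 of C:
(AB)_{21} * C_{12} = -42 * 2 = -84
(AB)_{22} * C_{22} = 3 * 5 = 15
(AB)_{23} * C_{32} = -35 * 4 = -140
(ABC)_{22} = -84 + 15 + -140 = -209

-209


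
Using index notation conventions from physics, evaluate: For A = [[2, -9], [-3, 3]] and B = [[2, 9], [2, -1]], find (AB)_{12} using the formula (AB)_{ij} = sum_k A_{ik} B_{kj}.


(AB)_{ij} = sum_k A_{ik} B_{kj}.
For i=1, j=2:
A_{11} * B_{12} = 2 * 9 = 18
A_{12} * B_{22} = -9 * -1 = 9
Sum = 18 + 9 = 27

27


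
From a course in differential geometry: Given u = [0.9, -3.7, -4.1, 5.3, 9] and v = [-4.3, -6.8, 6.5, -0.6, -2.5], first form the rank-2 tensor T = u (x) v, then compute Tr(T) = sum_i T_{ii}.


The outer product gives T_{ij} = u_i v_j.
The trace (contraction) is Tr(T) = sum_i T_{ii} = sum_i u_i v_i.
Diagonal entries:
T_{11} = u_1 * v_1 = 0.9 * -4.3 = -3.87
T_{22} = u_2 * v_2 = -3.7 * -6.8 = 25.16
T_{33} = u_3 * v_3 = -4.1 * 6.5 = -26.65
T_{44} = u_4 * v_4 = 5.3 * -0.6 = -3.18
T_{55} = u_5 * v_5 = 9 * -2.5 = -22.5
Tr(T) = -3.87 + 25.16 + -26.65 + -3.18 + -22.5 = -31.04

-31.04


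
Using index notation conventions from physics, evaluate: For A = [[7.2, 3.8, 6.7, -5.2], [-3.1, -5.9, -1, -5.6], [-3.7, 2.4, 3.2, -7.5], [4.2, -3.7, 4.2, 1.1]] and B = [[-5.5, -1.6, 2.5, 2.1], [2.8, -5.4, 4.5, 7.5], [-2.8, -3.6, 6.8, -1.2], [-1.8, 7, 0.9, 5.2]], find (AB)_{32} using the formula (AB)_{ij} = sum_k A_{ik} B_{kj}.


(AB)_{ij} = sum_k A_{ik} B_{kj}.
For i=3, j=2:
A_{31} * B_{12} = -3.7 * -1.6 = 5.92
A_{32} * B_{22} = 2.4 * -5.4 = -12.96
A_{33} * B_{32} = 3.2 * -3.6 = -11.52
A_{34} * B_{42} = -7.5 * 7 = -52.5
Sum = 5.92 + -12.96 + -11.52 + -52.5 = -71.06

-71.06


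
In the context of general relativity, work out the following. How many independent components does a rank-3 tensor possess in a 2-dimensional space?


The number of components of a rank-r tensor in d dimensions is d^r.
Here d = 2 and r = 3.
2^3 = 8

8


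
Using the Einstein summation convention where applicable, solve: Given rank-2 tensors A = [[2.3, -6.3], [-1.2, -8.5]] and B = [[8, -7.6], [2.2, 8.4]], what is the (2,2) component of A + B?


Tensor addition is component-wise: (A + B)_{ij} = A_{ij} + B_{ij}.
A_{22} = -8.5
B_{22} = 8.4
(A + B)_{22} = -8.5 + 8.4 = -0.1

-0.1


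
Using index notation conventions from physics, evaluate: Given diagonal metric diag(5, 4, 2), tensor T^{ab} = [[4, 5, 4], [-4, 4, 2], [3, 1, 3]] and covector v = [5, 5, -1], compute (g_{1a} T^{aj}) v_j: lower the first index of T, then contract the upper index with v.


Step 1: lower the first index. For a diagonal metric, g_{ia} T^{aj} = g_{ii} T^{ij} (no sum on i).
g_{11} = 5
S_1{}^1 = 5 * T^{11} = 5 * 4 = 20
S_1{}^2 = 5 * T^{12} = 5 * 5 = 25
S_1{}^3 = 5 * T^{13} = 5 * 4 = 20
Step 2: contract S_1{}^j with v_j.
S_1{}^1 * v_1 = 20 * 5 = 100
S_1{}^2 * v_2 = 25 * 5 = 125
S_1{}^3 * v_3 = 20 * -1 = -20
Result = 100 + 125 + -20 = 205

205
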